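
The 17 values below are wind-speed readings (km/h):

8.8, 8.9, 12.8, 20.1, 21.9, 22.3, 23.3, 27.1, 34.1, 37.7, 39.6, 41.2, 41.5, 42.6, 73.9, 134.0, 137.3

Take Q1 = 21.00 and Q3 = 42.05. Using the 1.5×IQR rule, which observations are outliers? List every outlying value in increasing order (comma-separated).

IQR = Q3 − Q1 = 42.05 − 21.00 = 21.05.
Lower fence = Q1 − 1.5·IQR = 21.00 − 31.575 = -10.575.
Upper fence = Q3 + 1.5·IQR = 42.05 + 31.575 = 73.625.
73.9 > 73.625 → outlier.
134.0 > 73.625 → outlier.
137.3 > 73.625 → outlier.
All remaining values lie within [-10.575, 73.625].

73.9, 134.0, 137.3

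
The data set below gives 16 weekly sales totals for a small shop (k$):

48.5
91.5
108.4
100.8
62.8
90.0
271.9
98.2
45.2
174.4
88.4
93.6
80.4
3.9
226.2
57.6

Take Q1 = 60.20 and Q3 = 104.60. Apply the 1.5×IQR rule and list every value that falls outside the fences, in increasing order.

174.4, 226.2, 271.9

IQR = Q3 − Q1 = 104.60 − 60.20 = 44.40.
Lower fence = Q1 − 1.5·IQR = 60.20 − 66.60 = -6.40.
Upper fence = Q3 + 1.5·IQR = 104.60 + 66.60 = 171.20.
174.4 > 171.20 → outlier.
226.2 > 171.20 → outlier.
271.9 > 171.20 → outlier.
All remaining values lie within [-6.40, 171.20].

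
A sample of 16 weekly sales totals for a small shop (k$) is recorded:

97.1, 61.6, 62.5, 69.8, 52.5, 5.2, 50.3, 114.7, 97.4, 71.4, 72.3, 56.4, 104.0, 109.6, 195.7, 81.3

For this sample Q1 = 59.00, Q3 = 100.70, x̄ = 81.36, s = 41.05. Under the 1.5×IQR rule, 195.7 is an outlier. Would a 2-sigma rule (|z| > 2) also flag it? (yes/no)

yes

z = (195.7 − 81.36) / 41.05 = 2.79.
|z| = 2.79 > 2.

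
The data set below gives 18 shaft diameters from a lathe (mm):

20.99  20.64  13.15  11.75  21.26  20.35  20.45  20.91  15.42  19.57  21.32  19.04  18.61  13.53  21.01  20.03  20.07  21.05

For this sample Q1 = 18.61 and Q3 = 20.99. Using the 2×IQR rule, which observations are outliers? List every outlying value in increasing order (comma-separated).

IQR = Q3 − Q1 = 20.99 − 18.61 = 2.38.
Lower fence = Q1 − 2·IQR = 18.61 − 4.76 = 13.85.
Upper fence = Q3 + 2·IQR = 20.99 + 4.76 = 25.75.
11.75 < 13.85 → outlier.
13.15 < 13.85 → outlier.
13.53 < 13.85 → outlier.
All remaining values lie within [13.85, 25.75].

11.75, 13.15, 13.53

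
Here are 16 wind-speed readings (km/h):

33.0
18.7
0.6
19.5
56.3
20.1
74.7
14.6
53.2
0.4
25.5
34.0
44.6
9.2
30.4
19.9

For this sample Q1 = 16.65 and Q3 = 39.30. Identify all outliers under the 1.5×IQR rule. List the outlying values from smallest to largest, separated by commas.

IQR = Q3 − Q1 = 39.30 − 16.65 = 22.65.
Lower fence = Q1 − 1.5·IQR = 16.65 − 33.975 = -17.325.
Upper fence = Q3 + 1.5·IQR = 39.30 + 33.975 = 73.275.
74.7 > 73.275 → outlier.
All remaining values lie within [-17.325, 73.275].

74.7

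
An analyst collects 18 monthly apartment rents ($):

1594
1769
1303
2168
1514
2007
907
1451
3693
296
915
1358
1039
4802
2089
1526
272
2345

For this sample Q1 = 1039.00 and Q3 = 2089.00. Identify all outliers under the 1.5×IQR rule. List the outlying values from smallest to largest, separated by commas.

IQR = Q3 − Q1 = 2089.00 − 1039.00 = 1050.00.
Lower fence = Q1 − 1.5·IQR = 1039.00 − 1575.00 = -536.00.
Upper fence = Q3 + 1.5·IQR = 2089.00 + 1575.00 = 3664.00.
3693 > 3664.00 → outlier.
4802 > 3664.00 → outlier.
All remaining values lie within [-536.00, 3664.00].

3693, 4802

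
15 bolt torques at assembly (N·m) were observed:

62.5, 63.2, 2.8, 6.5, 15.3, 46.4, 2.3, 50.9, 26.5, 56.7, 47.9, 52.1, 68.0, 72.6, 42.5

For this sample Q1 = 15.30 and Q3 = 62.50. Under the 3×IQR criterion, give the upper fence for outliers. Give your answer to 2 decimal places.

IQR = Q3 − Q1 = 62.50 − 15.30 = 47.20.
Lower fence = Q1 − 3·IQR = 15.30 − 141.60 = -126.30.
Upper fence = Q3 + 3·IQR = 62.50 + 141.60 = 204.10.

204.10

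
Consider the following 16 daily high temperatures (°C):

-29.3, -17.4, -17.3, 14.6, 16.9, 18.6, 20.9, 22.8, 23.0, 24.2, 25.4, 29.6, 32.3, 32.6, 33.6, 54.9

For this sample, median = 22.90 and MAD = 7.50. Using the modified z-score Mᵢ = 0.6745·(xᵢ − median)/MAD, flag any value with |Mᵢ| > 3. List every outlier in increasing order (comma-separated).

-29.3, -17.4, -17.3

|Mᵢ| > 3 ⇔ |xᵢ − 22.90| > 3·7.50/0.6745 = 33.36.
So outliers lie outside [-10.46, 56.26].
-29.3: M = -4.69 → outlier.
-17.4: M = -3.62 → outlier.
-17.3: M = -3.62 → outlier.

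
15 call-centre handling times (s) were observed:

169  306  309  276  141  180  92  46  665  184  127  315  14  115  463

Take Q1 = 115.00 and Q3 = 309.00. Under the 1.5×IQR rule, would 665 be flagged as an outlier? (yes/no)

yes

IQR = Q3 − Q1 = 309.00 − 115.00 = 194.00.
Lower fence = Q1 − 1.5·IQR = 115.00 − 291.00 = -176.00.
Upper fence = Q3 + 1.5·IQR = 309.00 + 291.00 = 600.00.
665 lies above the upper fence.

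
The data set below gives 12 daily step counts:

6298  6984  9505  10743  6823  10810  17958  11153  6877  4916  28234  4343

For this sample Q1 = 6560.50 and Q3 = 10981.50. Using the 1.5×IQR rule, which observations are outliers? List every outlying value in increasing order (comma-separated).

IQR = Q3 − Q1 = 10981.50 − 6560.50 = 4421.00.
Lower fence = Q1 − 1.5·IQR = 6560.50 − 6631.50 = -71.00.
Upper fence = Q3 + 1.5·IQR = 10981.50 + 6631.50 = 17613.00.
17958 > 17613.00 → outlier.
28234 > 17613.00 → outlier.
All remaining values lie within [-71.00, 17613.00].

17958, 28234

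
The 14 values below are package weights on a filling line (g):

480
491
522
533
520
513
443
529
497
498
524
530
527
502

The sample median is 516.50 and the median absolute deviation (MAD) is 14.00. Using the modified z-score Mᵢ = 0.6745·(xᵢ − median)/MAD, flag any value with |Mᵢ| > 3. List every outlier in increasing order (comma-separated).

|Mᵢ| > 3 ⇔ |xᵢ − 516.50| > 3·14.00/0.6745 = 62.27.
So outliers lie outside [454.23, 578.77].
443: M = -3.54 → outlier.

443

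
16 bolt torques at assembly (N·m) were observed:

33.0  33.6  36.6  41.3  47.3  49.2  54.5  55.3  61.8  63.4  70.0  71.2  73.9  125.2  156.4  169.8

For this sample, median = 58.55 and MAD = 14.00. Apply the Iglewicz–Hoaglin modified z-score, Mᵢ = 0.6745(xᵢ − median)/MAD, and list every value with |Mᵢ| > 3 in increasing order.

|Mᵢ| > 3 ⇔ |xᵢ − 58.55| > 3·14.00/0.6745 = 62.27.
So outliers lie outside [-3.72, 120.82].
125.2: M = 3.21 → outlier.
156.4: M = 4.71 → outlier.
169.8: M = 5.36 → outlier.

125.2, 156.4, 169.8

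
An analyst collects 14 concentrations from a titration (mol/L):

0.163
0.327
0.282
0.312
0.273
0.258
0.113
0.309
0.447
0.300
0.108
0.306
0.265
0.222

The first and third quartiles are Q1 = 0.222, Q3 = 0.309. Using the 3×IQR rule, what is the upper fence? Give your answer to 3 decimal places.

0.570

IQR = Q3 − Q1 = 0.309 − 0.222 = 0.087.
Lower fence = Q1 − 3·IQR = 0.222 − 0.261 = -0.039.
Upper fence = Q3 + 3·IQR = 0.309 + 0.261 = 0.570.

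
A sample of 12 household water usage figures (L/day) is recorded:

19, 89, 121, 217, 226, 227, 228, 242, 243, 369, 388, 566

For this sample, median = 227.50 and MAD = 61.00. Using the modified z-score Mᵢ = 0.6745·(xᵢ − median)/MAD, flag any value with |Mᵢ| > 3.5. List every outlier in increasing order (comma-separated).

566

|Mᵢ| > 3.5 ⇔ |xᵢ − 227.50| > 3.5·61.00/0.6745 = 316.53.
So outliers lie outside [-89.03, 544.03].
566: M = 3.74 → outlier.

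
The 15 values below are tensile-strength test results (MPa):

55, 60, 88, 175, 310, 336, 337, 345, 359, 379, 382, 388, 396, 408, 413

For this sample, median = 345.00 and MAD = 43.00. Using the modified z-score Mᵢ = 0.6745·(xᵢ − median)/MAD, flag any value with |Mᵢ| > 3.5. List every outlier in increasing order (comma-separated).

55, 60, 88

|Mᵢ| > 3.5 ⇔ |xᵢ − 345.00| > 3.5·43.00/0.6745 = 223.13.
So outliers lie outside [121.87, 568.13].
55: M = -4.55 → outlier.
60: M = -4.47 → outlier.
88: M = -4.03 → outlier.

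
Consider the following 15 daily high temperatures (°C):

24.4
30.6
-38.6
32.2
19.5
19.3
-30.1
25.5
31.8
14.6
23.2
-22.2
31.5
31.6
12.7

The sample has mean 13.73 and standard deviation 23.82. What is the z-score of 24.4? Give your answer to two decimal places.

z = (24.4 − 13.73) / 23.82 = 0.45.

0.45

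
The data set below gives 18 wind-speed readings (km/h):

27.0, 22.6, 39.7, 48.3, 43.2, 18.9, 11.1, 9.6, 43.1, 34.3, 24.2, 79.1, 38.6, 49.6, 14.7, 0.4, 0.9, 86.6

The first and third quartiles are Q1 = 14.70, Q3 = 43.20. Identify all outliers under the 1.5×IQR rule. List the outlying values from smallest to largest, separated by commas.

86.6

IQR = Q3 − Q1 = 43.20 − 14.70 = 28.50.
Lower fence = Q1 − 1.5·IQR = 14.70 − 42.75 = -28.05.
Upper fence = Q3 + 1.5·IQR = 43.20 + 42.75 = 85.95.
86.6 > 85.95 → outlier.
All remaining values lie within [-28.05, 85.95].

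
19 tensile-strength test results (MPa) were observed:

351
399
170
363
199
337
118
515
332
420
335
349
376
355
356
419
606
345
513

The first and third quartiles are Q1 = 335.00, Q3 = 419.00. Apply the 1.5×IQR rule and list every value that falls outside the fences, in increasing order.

118, 170, 199, 606

IQR = Q3 − Q1 = 419.00 − 335.00 = 84.00.
Lower fence = Q1 − 1.5·IQR = 335.00 − 126.00 = 209.00.
Upper fence = Q3 + 1.5·IQR = 419.00 + 126.00 = 545.00.
118 < 209.00 → outlier.
170 < 209.00 → outlier.
199 < 209.00 → outlier.
606 > 545.00 → outlier.
All remaining values lie within [209.00, 545.00].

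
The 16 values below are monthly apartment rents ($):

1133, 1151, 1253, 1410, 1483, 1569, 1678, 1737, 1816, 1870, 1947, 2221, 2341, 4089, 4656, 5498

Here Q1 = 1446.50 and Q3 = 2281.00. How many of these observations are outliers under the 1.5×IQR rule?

IQR = 834.50; fences at 1446.50 − 1251.75 = 194.75 and 2281.00 + 1251.75 = 3532.75.
Outside the cutoffs: 4089, 4656, 5498.

3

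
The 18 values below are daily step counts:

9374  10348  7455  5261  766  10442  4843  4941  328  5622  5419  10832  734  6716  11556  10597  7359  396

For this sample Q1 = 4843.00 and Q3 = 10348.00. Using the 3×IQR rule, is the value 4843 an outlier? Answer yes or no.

no

IQR = Q3 − Q1 = 10348.00 − 4843.00 = 5505.00.
Lower fence = Q1 − 3·IQR = 4843.00 − 16515.00 = -11672.00.
Upper fence = Q3 + 3·IQR = 10348.00 + 16515.00 = 26863.00.
4843 lies within [-11672.00, 26863.00].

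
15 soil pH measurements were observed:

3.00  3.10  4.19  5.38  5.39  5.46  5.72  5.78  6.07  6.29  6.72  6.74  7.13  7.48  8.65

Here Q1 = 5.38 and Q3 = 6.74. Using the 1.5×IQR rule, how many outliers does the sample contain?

2

IQR = 1.36; fences at 5.38 − 2.04 = 3.34 and 6.74 + 2.04 = 8.78.
Outside the cutoffs: 3.00, 3.10.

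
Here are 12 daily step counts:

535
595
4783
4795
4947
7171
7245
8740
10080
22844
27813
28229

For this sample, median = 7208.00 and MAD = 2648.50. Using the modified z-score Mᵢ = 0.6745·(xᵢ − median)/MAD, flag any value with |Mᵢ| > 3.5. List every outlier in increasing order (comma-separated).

|Mᵢ| > 3.5 ⇔ |xᵢ − 7208.00| > 3.5·2648.50/0.6745 = 13743.14.
So outliers lie outside [-6535.14, 20951.14].
22844: M = 3.98 → outlier.
27813: M = 5.25 → outlier.
28229: M = 5.35 → outlier.

22844, 27813, 28229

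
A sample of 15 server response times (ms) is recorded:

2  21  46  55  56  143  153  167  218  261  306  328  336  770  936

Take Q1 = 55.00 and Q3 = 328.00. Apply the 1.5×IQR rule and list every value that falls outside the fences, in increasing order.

IQR = Q3 − Q1 = 328.00 − 55.00 = 273.00.
Lower fence = Q1 − 1.5·IQR = 55.00 − 409.50 = -354.50.
Upper fence = Q3 + 1.5·IQR = 328.00 + 409.50 = 737.50.
770 > 737.50 → outlier.
936 > 737.50 → outlier.
All remaining values lie within [-354.50, 737.50].

770, 936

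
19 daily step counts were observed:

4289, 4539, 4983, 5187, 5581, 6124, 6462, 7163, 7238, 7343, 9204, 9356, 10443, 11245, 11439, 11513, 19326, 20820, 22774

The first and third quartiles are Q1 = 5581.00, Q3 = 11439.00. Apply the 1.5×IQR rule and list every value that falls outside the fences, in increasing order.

20820, 22774

IQR = Q3 − Q1 = 11439.00 − 5581.00 = 5858.00.
Lower fence = Q1 − 1.5·IQR = 5581.00 − 8787.00 = -3206.00.
Upper fence = Q3 + 1.5·IQR = 11439.00 + 8787.00 = 20226.00.
20820 > 20226.00 → outlier.
22774 > 20226.00 → outlier.
All remaining values lie within [-3206.00, 20226.00].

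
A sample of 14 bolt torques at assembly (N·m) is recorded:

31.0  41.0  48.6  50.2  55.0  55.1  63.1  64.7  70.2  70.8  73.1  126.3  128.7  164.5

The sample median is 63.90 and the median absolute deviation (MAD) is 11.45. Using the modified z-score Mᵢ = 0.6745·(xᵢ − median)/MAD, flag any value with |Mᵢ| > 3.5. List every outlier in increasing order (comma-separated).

126.3, 128.7, 164.5

|Mᵢ| > 3.5 ⇔ |xᵢ − 63.90| > 3.5·11.45/0.6745 = 59.41.
So outliers lie outside [4.49, 123.31].
126.3: M = 3.68 → outlier.
128.7: M = 3.82 → outlier.
164.5: M = 5.93 → outlier.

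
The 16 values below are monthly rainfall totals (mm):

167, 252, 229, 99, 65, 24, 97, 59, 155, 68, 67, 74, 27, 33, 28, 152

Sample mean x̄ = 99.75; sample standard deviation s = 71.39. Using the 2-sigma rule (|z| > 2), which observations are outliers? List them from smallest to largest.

252

Cutoffs at x̄ ± 2s: 99.75 ± 2·71.39 = [-43.03, 242.53].
252: z = 2.13, |z| > 2 → outlier.
Every other value lies within [-43.03, 242.53].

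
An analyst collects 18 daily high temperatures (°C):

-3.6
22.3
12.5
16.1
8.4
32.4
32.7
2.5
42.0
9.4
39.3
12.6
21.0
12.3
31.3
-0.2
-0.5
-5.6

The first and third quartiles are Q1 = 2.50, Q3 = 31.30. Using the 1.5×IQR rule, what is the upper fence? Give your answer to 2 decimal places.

IQR = Q3 − Q1 = 31.30 − 2.50 = 28.80.
Lower fence = Q1 − 1.5·IQR = 2.50 − 43.20 = -40.70.
Upper fence = Q3 + 1.5·IQR = 31.30 + 43.20 = 74.50.

74.50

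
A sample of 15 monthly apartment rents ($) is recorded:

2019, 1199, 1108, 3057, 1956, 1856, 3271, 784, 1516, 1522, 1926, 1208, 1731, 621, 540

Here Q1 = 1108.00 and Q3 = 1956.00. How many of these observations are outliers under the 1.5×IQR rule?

1

IQR = 848.00; fences at 1108.00 − 1272.00 = -164.00 and 1956.00 + 1272.00 = 3228.00.
Outside the cutoffs: 3271.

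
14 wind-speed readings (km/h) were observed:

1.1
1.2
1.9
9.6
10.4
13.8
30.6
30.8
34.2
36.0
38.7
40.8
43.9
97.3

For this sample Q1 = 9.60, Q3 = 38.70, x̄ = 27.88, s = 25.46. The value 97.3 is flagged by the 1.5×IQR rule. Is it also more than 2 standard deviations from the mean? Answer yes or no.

z = (97.3 − 27.88) / 25.46 = 2.73.
|z| = 2.73 > 2.

yes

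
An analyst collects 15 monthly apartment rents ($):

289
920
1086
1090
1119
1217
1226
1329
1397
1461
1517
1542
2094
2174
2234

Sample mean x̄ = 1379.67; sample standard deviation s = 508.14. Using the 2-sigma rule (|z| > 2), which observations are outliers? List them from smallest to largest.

Cutoffs at x̄ ± 2s: 1379.67 ± 2·508.14 = [363.39, 2395.95].
289: z = -2.15, |z| > 2 → outlier.
Every other value lies within [363.39, 2395.95].

289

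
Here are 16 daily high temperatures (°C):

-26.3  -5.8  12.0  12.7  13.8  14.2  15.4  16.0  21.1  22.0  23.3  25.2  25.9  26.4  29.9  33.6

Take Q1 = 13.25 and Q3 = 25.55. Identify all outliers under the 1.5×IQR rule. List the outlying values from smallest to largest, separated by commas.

-26.3, -5.8

IQR = Q3 − Q1 = 25.55 − 13.25 = 12.30.
Lower fence = Q1 − 1.5·IQR = 13.25 − 18.45 = -5.20.
Upper fence = Q3 + 1.5·IQR = 25.55 + 18.45 = 44.00.
-26.3 < -5.20 → outlier.
-5.8 < -5.20 → outlier.
All remaining values lie within [-5.20, 44.00].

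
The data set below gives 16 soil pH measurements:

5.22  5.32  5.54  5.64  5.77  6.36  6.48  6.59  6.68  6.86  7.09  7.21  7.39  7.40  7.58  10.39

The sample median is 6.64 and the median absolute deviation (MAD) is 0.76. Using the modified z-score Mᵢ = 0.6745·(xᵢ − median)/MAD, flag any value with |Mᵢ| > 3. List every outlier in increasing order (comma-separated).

10.39

|Mᵢ| > 3 ⇔ |xᵢ − 6.64| > 3·0.76/0.6745 = 3.38.
So outliers lie outside [3.26, 10.02].
10.39: M = 3.33 → outlier.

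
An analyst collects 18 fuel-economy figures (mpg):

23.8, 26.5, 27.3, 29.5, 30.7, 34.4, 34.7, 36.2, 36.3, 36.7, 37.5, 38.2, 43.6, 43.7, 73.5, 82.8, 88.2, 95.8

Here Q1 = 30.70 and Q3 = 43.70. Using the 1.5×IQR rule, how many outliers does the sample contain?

4

IQR = 13.00; fences at 30.70 − 19.50 = 11.20 and 43.70 + 19.50 = 63.20.
Outside the cutoffs: 73.5, 82.8, 88.2, 95.8.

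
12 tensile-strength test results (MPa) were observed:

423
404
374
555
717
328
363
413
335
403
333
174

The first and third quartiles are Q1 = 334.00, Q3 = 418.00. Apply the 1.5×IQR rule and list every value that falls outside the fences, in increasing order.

174, 555, 717

IQR = Q3 − Q1 = 418.00 − 334.00 = 84.00.
Lower fence = Q1 − 1.5·IQR = 334.00 − 126.00 = 208.00.
Upper fence = Q3 + 1.5·IQR = 418.00 + 126.00 = 544.00.
174 < 208.00 → outlier.
555 > 544.00 → outlier.
717 > 544.00 → outlier.
All remaining values lie within [208.00, 544.00].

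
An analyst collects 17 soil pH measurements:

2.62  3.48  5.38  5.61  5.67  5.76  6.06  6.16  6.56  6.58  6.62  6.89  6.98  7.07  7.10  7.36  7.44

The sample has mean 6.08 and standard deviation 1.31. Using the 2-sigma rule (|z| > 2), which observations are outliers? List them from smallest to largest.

2.62

Cutoffs at x̄ ± 2s: 6.08 ± 2·1.31 = [3.46, 8.70].
2.62: z = -2.64, |z| > 2 → outlier.
Every other value lies within [3.46, 8.70].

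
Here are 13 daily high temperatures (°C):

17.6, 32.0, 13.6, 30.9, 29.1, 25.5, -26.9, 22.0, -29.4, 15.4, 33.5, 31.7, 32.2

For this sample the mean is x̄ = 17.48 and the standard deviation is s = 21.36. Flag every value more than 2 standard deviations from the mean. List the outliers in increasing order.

-29.4, -26.9

Cutoffs at x̄ ± 2s: 17.48 ± 2·21.36 = [-25.24, 60.20].
-29.4: z = -2.19, |z| > 2 → outlier.
-26.9: z = -2.08, |z| > 2 → outlier.
Every other value lies within [-25.24, 60.20].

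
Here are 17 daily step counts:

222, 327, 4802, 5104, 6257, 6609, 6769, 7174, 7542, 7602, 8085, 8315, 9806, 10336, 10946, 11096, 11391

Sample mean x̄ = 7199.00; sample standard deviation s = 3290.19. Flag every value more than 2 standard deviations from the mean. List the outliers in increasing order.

Cutoffs at x̄ ± 2s: 7199.00 ± 2·3290.19 = [618.62, 13779.38].
222: z = -2.12, |z| > 2 → outlier.
327: z = -2.09, |z| > 2 → outlier.
Every other value lies within [618.62, 13779.38].

222, 327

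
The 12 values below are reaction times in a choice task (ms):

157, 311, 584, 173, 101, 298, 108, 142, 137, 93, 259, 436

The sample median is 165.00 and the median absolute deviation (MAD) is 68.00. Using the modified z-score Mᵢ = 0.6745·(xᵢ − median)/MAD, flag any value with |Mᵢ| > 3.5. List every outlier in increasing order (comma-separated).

584

|Mᵢ| > 3.5 ⇔ |xᵢ − 165.00| > 3.5·68.00/0.6745 = 352.85.
So outliers lie outside [-187.85, 517.85].
584: M = 4.16 → outlier.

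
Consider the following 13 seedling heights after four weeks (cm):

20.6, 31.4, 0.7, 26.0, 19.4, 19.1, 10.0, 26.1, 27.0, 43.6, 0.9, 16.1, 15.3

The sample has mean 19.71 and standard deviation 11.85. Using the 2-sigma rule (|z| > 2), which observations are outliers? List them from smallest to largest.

Cutoffs at x̄ ± 2s: 19.71 ± 2·11.85 = [-3.99, 43.41].
43.6: z = 2.02, |z| > 2 → outlier.
Every other value lies within [-3.99, 43.41].

43.6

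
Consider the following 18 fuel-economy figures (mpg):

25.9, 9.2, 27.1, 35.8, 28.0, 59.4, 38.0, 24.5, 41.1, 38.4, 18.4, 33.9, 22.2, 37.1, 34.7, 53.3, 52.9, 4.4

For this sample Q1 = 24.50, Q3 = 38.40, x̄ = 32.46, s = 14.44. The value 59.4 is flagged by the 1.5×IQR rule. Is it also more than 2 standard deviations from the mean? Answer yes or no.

no

z = (59.4 − 32.46) / 14.44 = 1.87.
|z| = 1.87 ≤ 2.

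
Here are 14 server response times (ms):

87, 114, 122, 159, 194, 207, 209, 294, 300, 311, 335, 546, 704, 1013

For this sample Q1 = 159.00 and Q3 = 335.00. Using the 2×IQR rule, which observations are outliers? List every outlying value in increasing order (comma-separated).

IQR = Q3 − Q1 = 335.00 − 159.00 = 176.00.
Lower fence = Q1 − 2·IQR = 159.00 − 352.00 = -193.00.
Upper fence = Q3 + 2·IQR = 335.00 + 352.00 = 687.00.
704 > 687.00 → outlier.
1013 > 687.00 → outlier.
All remaining values lie within [-193.00, 687.00].

704, 1013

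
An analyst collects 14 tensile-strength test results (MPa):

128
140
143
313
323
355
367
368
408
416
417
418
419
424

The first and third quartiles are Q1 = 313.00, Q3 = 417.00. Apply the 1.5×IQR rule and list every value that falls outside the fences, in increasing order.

128, 140, 143

IQR = Q3 − Q1 = 417.00 − 313.00 = 104.00.
Lower fence = Q1 − 1.5·IQR = 313.00 − 156.00 = 157.00.
Upper fence = Q3 + 1.5·IQR = 417.00 + 156.00 = 573.00.
128 < 157.00 → outlier.
140 < 157.00 → outlier.
143 < 157.00 → outlier.
All remaining values lie within [157.00, 573.00].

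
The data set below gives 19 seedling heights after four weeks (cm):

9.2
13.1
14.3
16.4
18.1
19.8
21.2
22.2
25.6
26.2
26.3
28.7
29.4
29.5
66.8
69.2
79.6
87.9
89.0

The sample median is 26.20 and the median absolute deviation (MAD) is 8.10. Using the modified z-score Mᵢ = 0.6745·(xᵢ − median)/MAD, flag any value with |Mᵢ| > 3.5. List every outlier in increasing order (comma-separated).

69.2, 79.6, 87.9, 89.0

|Mᵢ| > 3.5 ⇔ |xᵢ − 26.20| > 3.5·8.10/0.6745 = 42.03.
So outliers lie outside [-15.83, 68.23].
69.2: M = 3.58 → outlier.
79.6: M = 4.45 → outlier.
87.9: M = 5.14 → outlier.
89.0: M = 5.23 → outlier.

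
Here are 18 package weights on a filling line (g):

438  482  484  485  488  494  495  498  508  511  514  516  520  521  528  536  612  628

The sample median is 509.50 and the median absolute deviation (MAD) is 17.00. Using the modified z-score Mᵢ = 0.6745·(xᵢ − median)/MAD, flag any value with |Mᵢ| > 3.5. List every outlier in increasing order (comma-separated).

|Mᵢ| > 3.5 ⇔ |xᵢ − 509.50| > 3.5·17.00/0.6745 = 88.21.
So outliers lie outside [421.29, 597.71].
612: M = 4.07 → outlier.
628: M = 4.70 → outlier.

612, 628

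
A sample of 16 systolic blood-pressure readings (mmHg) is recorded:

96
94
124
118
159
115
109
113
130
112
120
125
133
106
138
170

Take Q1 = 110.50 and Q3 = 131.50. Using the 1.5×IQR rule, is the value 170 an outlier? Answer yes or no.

yes

IQR = Q3 − Q1 = 131.50 − 110.50 = 21.00.
Lower fence = Q1 − 1.5·IQR = 110.50 − 31.50 = 79.00.
Upper fence = Q3 + 1.5·IQR = 131.50 + 31.50 = 163.00.
170 lies above the upper fence.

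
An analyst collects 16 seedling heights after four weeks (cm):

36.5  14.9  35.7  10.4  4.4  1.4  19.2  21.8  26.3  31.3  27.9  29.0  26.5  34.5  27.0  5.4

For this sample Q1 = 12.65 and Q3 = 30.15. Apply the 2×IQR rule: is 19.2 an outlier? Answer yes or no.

IQR = Q3 − Q1 = 30.15 − 12.65 = 17.50.
Lower fence = Q1 − 2·IQR = 12.65 − 35.00 = -22.35.
Upper fence = Q3 + 2·IQR = 30.15 + 35.00 = 65.15.
19.2 lies within [-22.35, 65.15].

no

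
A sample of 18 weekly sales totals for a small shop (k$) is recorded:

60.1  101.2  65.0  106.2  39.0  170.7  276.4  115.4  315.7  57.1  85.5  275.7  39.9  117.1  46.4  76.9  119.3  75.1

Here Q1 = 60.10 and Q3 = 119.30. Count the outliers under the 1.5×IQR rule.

IQR = 59.20; fences at 60.10 − 88.80 = -28.70 and 119.30 + 88.80 = 208.10.
Outside the cutoffs: 275.7, 276.4, 315.7.

3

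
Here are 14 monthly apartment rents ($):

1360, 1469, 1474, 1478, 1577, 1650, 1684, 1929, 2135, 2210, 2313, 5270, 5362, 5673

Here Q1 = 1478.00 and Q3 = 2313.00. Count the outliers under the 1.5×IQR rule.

IQR = 835.00; fences at 1478.00 − 1252.50 = 225.50 and 2313.00 + 1252.50 = 3565.50.
Outside the cutoffs: 5270, 5362, 5673.

3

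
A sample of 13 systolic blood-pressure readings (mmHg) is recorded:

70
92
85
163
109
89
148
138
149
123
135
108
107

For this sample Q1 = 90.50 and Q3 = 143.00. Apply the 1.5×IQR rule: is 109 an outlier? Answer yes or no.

no

IQR = Q3 − Q1 = 143.00 − 90.50 = 52.50.
Lower fence = Q1 − 1.5·IQR = 90.50 − 78.75 = 11.75.
Upper fence = Q3 + 1.5·IQR = 143.00 + 78.75 = 221.75.
109 lies within [11.75, 221.75].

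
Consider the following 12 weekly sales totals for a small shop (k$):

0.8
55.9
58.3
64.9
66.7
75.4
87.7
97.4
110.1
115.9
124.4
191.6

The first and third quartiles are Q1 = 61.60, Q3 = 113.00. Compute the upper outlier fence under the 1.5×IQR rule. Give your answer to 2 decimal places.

IQR = Q3 − Q1 = 113.00 − 61.60 = 51.40.
Lower fence = Q1 − 1.5·IQR = 61.60 − 77.10 = -15.50.
Upper fence = Q3 + 1.5·IQR = 113.00 + 77.10 = 190.10.

190.10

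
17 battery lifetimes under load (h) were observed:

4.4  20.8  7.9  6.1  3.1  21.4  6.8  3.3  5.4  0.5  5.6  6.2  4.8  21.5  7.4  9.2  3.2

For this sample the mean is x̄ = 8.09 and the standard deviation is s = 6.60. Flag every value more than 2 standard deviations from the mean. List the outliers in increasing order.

21.4, 21.5

Cutoffs at x̄ ± 2s: 8.09 ± 2·6.60 = [-5.11, 21.29].
21.4: z = 2.02, |z| > 2 → outlier.
21.5: z = 2.03, |z| > 2 → outlier.
Every other value lies within [-5.11, 21.29].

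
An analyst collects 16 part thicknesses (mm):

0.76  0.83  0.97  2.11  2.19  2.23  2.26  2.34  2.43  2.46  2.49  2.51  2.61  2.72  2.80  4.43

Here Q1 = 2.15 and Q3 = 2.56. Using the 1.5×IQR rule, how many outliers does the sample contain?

IQR = 0.41; fences at 2.15 − 0.615 = 1.535 and 2.56 + 0.615 = 3.175.
Outside the cutoffs: 0.76, 0.83, 0.97, 4.43.

4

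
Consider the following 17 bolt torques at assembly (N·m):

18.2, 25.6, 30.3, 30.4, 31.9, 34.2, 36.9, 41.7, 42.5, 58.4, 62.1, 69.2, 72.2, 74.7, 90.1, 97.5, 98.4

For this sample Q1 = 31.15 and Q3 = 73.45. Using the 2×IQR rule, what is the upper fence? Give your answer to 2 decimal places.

158.05

IQR = Q3 − Q1 = 73.45 − 31.15 = 42.30.
Lower fence = Q1 − 2·IQR = 31.15 − 84.60 = -53.45.
Upper fence = Q3 + 2·IQR = 73.45 + 84.60 = 158.05.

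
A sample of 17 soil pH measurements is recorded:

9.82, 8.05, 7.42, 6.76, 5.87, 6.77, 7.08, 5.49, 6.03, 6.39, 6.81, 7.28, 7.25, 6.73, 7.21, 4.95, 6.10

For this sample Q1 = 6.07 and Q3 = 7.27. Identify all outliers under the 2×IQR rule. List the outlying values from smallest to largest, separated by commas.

9.82

IQR = Q3 − Q1 = 7.27 − 6.07 = 1.20.
Lower fence = Q1 − 2·IQR = 6.07 − 2.40 = 3.67.
Upper fence = Q3 + 2·IQR = 7.27 + 2.40 = 9.67.
9.82 > 9.67 → outlier.
All remaining values lie within [3.67, 9.67].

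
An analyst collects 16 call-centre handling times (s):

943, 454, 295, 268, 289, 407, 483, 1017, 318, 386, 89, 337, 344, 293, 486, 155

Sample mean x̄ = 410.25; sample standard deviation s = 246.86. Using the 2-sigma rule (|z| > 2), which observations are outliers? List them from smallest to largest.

Cutoffs at x̄ ± 2s: 410.25 ± 2·246.86 = [-83.47, 903.97].
943: z = 2.16, |z| > 2 → outlier.
1017: z = 2.46, |z| > 2 → outlier.
Every other value lies within [-83.47, 903.97].

943, 1017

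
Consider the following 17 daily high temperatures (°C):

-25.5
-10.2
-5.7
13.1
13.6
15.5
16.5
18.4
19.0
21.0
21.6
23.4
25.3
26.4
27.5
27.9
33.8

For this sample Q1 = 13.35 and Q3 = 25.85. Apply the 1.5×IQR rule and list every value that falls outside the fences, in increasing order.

IQR = Q3 − Q1 = 25.85 − 13.35 = 12.50.
Lower fence = Q1 − 1.5·IQR = 13.35 − 18.75 = -5.40.
Upper fence = Q3 + 1.5·IQR = 25.85 + 18.75 = 44.60.
-25.5 < -5.40 → outlier.
-10.2 < -5.40 → outlier.
-5.7 < -5.40 → outlier.
All remaining values lie within [-5.40, 44.60].

-25.5, -10.2, -5.7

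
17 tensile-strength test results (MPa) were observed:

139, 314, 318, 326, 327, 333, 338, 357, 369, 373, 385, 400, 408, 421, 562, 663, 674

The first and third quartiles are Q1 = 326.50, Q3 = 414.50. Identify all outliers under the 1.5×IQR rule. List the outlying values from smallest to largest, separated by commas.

IQR = Q3 − Q1 = 414.50 − 326.50 = 88.00.
Lower fence = Q1 − 1.5·IQR = 326.50 − 132.00 = 194.50.
Upper fence = Q3 + 1.5·IQR = 414.50 + 132.00 = 546.50.
139 < 194.50 → outlier.
562 > 546.50 → outlier.
663 > 546.50 → outlier.
674 > 546.50 → outlier.
All remaining values lie within [194.50, 546.50].

139, 562, 663, 674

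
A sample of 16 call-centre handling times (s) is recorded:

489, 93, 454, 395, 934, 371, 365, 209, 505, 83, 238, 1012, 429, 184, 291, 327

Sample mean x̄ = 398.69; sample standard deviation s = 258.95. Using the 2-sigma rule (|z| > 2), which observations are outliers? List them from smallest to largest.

934, 1012

Cutoffs at x̄ ± 2s: 398.69 ± 2·258.95 = [-119.21, 916.59].
934: z = 2.07, |z| > 2 → outlier.
1012: z = 2.37, |z| > 2 → outlier.
Every other value lies within [-119.21, 916.59].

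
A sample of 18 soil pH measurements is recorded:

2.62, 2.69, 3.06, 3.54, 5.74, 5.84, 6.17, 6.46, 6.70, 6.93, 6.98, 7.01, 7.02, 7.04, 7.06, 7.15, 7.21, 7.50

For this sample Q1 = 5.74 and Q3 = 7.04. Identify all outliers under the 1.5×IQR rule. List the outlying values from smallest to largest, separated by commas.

2.62, 2.69, 3.06, 3.54

IQR = Q3 − Q1 = 7.04 − 5.74 = 1.30.
Lower fence = Q1 − 1.5·IQR = 5.74 − 1.95 = 3.79.
Upper fence = Q3 + 1.5·IQR = 7.04 + 1.95 = 8.99.
2.62 < 3.79 → outlier.
2.69 < 3.79 → outlier.
3.06 < 3.79 → outlier.
3.54 < 3.79 → outlier.
All remaining values lie within [3.79, 8.99].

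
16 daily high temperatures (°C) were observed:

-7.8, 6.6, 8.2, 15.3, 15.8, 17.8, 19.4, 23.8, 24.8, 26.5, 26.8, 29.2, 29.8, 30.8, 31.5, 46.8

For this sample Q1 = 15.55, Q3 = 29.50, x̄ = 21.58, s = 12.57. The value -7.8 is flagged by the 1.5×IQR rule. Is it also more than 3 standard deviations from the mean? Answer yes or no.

z = (-7.8 − 21.58) / 12.57 = -2.34.
|z| = 2.34 ≤ 3.

no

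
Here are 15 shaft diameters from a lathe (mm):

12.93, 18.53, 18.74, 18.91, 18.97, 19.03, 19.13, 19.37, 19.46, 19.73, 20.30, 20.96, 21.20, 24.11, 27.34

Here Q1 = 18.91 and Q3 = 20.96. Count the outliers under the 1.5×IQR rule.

IQR = 2.05; fences at 18.91 − 3.075 = 15.835 and 20.96 + 3.075 = 24.035.
Outside the cutoffs: 12.93, 24.11, 27.34.

3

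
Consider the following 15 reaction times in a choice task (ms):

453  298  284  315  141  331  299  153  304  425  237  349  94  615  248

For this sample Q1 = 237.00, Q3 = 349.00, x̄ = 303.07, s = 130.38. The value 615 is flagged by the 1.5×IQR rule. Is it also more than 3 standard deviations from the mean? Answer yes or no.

no

z = (615 − 303.07) / 130.38 = 2.39.
|z| = 2.39 ≤ 3.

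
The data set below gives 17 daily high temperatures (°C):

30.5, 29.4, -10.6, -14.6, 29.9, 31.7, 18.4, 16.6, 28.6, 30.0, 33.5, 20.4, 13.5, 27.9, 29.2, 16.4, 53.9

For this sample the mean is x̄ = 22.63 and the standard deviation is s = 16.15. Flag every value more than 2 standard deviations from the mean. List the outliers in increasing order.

Cutoffs at x̄ ± 2s: 22.63 ± 2·16.15 = [-9.67, 54.93].
-14.6: z = -2.31, |z| > 2 → outlier.
-10.6: z = -2.06, |z| > 2 → outlier.
Every other value lies within [-9.67, 54.93].

-14.6, -10.6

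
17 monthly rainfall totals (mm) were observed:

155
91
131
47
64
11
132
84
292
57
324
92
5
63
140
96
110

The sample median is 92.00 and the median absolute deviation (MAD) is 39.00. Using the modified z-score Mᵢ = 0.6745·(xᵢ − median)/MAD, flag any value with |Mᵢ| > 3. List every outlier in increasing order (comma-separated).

|Mᵢ| > 3 ⇔ |xᵢ − 92.00| > 3·39.00/0.6745 = 173.46.
So outliers lie outside [-81.46, 265.46].
292: M = 3.46 → outlier.
324: M = 4.01 → outlier.

292, 324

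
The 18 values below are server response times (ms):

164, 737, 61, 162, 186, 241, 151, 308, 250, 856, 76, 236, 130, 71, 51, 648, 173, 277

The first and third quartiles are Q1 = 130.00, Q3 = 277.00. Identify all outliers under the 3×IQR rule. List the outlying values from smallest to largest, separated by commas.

737, 856

IQR = Q3 − Q1 = 277.00 − 130.00 = 147.00.
Lower fence = Q1 − 3·IQR = 130.00 − 441.00 = -311.00.
Upper fence = Q3 + 3·IQR = 277.00 + 441.00 = 718.00.
737 > 718.00 → outlier.
856 > 718.00 → outlier.
All remaining values lie within [-311.00, 718.00].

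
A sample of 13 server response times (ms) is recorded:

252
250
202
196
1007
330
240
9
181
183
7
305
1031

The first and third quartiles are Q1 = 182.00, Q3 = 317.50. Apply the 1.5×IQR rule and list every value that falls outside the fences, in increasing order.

1007, 1031

IQR = Q3 − Q1 = 317.50 − 182.00 = 135.50.
Lower fence = Q1 − 1.5·IQR = 182.00 − 203.25 = -21.25.
Upper fence = Q3 + 1.5·IQR = 317.50 + 203.25 = 520.75.
1007 > 520.75 → outlier.
1031 > 520.75 → outlier.
All remaining values lie within [-21.25, 520.75].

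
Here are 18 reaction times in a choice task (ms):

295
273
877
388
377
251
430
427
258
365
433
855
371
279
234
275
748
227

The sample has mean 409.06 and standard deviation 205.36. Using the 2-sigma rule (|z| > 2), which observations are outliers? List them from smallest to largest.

Cutoffs at x̄ ± 2s: 409.06 ± 2·205.36 = [-1.66, 819.78].
855: z = 2.17, |z| > 2 → outlier.
877: z = 2.28, |z| > 2 → outlier.
Every other value lies within [-1.66, 819.78].

855, 877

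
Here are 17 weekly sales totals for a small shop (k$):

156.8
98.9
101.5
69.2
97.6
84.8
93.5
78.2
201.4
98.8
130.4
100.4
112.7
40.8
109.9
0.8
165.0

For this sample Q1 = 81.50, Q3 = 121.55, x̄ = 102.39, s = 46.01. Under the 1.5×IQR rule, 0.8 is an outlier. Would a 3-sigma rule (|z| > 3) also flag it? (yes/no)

no

z = (0.8 − 102.39) / 46.01 = -2.21.
|z| = 2.21 ≤ 3.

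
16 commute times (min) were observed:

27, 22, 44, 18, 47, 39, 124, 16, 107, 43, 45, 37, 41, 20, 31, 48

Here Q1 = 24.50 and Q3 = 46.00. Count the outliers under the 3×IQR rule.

1

IQR = 21.50; fences at 24.50 − 64.50 = -40.00 and 46.00 + 64.50 = 110.50.
Outside the cutoffs: 124.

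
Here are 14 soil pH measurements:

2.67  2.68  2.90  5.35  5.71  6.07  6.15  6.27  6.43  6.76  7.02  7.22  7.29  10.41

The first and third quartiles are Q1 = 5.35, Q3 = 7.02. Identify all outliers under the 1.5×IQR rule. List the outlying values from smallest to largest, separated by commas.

IQR = Q3 − Q1 = 7.02 − 5.35 = 1.67.
Lower fence = Q1 − 1.5·IQR = 5.35 − 2.505 = 2.845.
Upper fence = Q3 + 1.5·IQR = 7.02 + 2.505 = 9.525.
2.67 < 2.845 → outlier.
2.68 < 2.845 → outlier.
10.41 > 9.525 → outlier.
All remaining values lie within [2.845, 9.525].

2.67, 2.68, 10.41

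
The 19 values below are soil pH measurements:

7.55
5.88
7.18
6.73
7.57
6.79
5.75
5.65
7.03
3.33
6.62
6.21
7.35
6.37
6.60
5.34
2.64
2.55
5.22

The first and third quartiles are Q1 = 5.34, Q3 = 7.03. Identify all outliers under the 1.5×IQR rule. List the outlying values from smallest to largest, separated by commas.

2.55, 2.64

IQR = Q3 − Q1 = 7.03 − 5.34 = 1.69.
Lower fence = Q1 − 1.5·IQR = 5.34 − 2.535 = 2.805.
Upper fence = Q3 + 1.5·IQR = 7.03 + 2.535 = 9.565.
2.55 < 2.805 → outlier.
2.64 < 2.805 → outlier.
All remaining values lie within [2.805, 9.565].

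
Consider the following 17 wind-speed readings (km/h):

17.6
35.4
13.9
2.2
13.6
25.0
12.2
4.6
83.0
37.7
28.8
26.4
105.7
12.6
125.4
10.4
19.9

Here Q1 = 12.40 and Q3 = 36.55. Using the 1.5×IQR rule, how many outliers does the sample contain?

IQR = 24.15; fences at 12.40 − 36.225 = -23.825 and 36.55 + 36.225 = 72.775.
Outside the cutoffs: 83.0, 105.7, 125.4.

3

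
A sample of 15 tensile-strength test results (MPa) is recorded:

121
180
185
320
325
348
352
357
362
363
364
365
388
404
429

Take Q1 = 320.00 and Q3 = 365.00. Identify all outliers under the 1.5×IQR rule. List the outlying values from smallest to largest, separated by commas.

IQR = Q3 − Q1 = 365.00 − 320.00 = 45.00.
Lower fence = Q1 − 1.5·IQR = 320.00 − 67.50 = 252.50.
Upper fence = Q3 + 1.5·IQR = 365.00 + 67.50 = 432.50.
121 < 252.50 → outlier.
180 < 252.50 → outlier.
185 < 252.50 → outlier.
All remaining values lie within [252.50, 432.50].

121, 180, 185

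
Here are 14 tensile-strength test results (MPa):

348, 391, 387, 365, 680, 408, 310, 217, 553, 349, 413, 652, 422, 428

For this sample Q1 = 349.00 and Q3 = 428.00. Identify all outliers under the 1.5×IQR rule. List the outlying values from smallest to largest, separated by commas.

217, 553, 652, 680

IQR = Q3 − Q1 = 428.00 − 349.00 = 79.00.
Lower fence = Q1 − 1.5·IQR = 349.00 − 118.50 = 230.50.
Upper fence = Q3 + 1.5·IQR = 428.00 + 118.50 = 546.50.
217 < 230.50 → outlier.
553 > 546.50 → outlier.
652 > 546.50 → outlier.
680 > 546.50 → outlier.
All remaining values lie within [230.50, 546.50].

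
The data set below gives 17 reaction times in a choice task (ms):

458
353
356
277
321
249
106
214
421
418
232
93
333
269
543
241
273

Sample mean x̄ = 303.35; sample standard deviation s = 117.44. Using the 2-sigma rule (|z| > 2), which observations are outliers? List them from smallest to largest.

Cutoffs at x̄ ± 2s: 303.35 ± 2·117.44 = [68.47, 538.23].
543: z = 2.04, |z| > 2 → outlier.
Every other value lies within [68.47, 538.23].

543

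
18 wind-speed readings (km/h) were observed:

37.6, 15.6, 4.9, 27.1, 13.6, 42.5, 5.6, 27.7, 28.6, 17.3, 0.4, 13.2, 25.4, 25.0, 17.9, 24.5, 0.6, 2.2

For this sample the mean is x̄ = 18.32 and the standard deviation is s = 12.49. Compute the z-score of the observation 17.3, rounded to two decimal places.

-0.08

z = (17.3 − 18.32) / 12.49 = -0.08.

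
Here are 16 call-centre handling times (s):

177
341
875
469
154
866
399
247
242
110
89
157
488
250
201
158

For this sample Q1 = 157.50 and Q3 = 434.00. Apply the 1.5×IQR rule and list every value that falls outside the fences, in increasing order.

866, 875

IQR = Q3 − Q1 = 434.00 − 157.50 = 276.50.
Lower fence = Q1 − 1.5·IQR = 157.50 − 414.75 = -257.25.
Upper fence = Q3 + 1.5·IQR = 434.00 + 414.75 = 848.75.
866 > 848.75 → outlier.
875 > 848.75 → outlier.
All remaining values lie within [-257.25, 848.75].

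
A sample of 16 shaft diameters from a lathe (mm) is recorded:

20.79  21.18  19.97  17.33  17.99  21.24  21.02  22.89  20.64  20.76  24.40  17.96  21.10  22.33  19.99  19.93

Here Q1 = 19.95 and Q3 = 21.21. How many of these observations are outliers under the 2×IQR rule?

2

IQR = 1.26; fences at 19.95 − 2.52 = 17.43 and 21.21 + 2.52 = 23.73.
Outside the cutoffs: 17.33, 24.40.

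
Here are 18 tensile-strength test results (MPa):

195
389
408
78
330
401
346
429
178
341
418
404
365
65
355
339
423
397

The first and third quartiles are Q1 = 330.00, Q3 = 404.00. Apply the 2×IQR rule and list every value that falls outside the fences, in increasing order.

IQR = Q3 − Q1 = 404.00 − 330.00 = 74.00.
Lower fence = Q1 − 2·IQR = 330.00 − 148.00 = 182.00.
Upper fence = Q3 + 2·IQR = 404.00 + 148.00 = 552.00.
65 < 182.00 → outlier.
78 < 182.00 → outlier.
178 < 182.00 → outlier.
All remaining values lie within [182.00, 552.00].

65, 78, 178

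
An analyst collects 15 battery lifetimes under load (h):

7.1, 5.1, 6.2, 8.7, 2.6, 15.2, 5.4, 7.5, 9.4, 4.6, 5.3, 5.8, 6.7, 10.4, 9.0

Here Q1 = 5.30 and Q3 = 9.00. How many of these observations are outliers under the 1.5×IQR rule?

1

IQR = 3.70; fences at 5.30 − 5.55 = -0.25 and 9.00 + 5.55 = 14.55.
Outside the cutoffs: 15.2.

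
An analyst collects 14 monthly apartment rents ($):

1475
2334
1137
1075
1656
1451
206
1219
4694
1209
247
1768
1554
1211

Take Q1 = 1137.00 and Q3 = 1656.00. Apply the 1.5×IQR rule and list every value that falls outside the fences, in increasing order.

IQR = Q3 − Q1 = 1656.00 − 1137.00 = 519.00.
Lower fence = Q1 − 1.5·IQR = 1137.00 − 778.50 = 358.50.
Upper fence = Q3 + 1.5·IQR = 1656.00 + 778.50 = 2434.50.
206 < 358.50 → outlier.
247 < 358.50 → outlier.
4694 > 2434.50 → outlier.
All remaining values lie within [358.50, 2434.50].

206, 247, 4694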